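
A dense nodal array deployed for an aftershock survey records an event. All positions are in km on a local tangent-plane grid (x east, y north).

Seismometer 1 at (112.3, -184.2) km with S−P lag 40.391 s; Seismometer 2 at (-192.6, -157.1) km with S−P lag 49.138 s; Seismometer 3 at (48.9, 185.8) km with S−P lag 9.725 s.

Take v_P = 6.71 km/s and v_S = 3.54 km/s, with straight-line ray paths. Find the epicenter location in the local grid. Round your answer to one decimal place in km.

Distance from S−P lag: d = Δt · v_P v_S / (v_P − v_S) = Δt · (6.71·3.54)/(6.71−3.54) ≈ 7.4932·Δt.
So d_Seismometer 1 = 302.66, d_Seismometer 2 = 368.20, d_Seismometer 3 = 72.87 km.
Circle about each station: (x − 112.3)² + (y + 184.2)² = 302.66²; (x + 192.6)² + (y + 157.1)² = 368.20²; (x − 48.9)² + (y − 185.8)² = 72.87².
Subtracting the Seismometer 1 equation from the Seismometer 2 and Seismometer 3 equations removes the quadratic terms:
-609.8 x + 54.2 y = -28733.92
-126.8 x + 740.0 y = 76664.96
Solving the 2×2 system: x ≈ 57.2, y ≈ 113.4 km.

x ≈ 57.2 km, y ≈ 113.4 km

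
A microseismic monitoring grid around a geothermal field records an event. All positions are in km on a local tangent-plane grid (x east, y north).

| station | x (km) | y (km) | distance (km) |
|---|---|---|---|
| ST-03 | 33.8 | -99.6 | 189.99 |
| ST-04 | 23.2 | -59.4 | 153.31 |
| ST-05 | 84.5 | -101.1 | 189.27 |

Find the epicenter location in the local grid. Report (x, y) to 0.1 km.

(67.4, 87.4)

Circle about each station: (x − 33.8)² + (y + 99.6)² = 189.99²; (x − 23.2)² + (y + 59.4)² = 153.31²; (x − 84.5)² + (y + 101.1)² = 189.27².
Subtracting the ST-03 equation from the ST-04 and ST-05 equations removes the quadratic terms:
-21.2 x + 80.4 y = 5596.24
101.4 x − 3.0 y = 6571.93
Solving the 2×2 system: x ≈ 67.4, y ≈ 87.4 km.
Check against ST-03 (with the unrounded x, y): √((x − 33.8)²+(y + 99.6)²) = 189.97 ≈ 189.99 km. ✓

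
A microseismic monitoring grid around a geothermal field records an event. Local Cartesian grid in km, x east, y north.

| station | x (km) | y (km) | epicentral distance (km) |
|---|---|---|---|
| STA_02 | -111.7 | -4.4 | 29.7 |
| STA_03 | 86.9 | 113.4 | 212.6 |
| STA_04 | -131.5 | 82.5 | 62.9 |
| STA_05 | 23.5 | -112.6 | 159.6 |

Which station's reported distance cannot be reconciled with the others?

Solve using three stations at a time. Using STA_02, STA_03, STA_04 (subtract circle equations pairwise → linear system) gives (x, y) ≈ (-106.4, 24.8).
Distances from that point to each station vs reported:
  STA_02: calculated 29.7 vs reported 29.7 → residual 0.0 km
  STA_03: calculated 212.6 vs reported 212.6 → residual 0.0 km
  STA_04: calculated 62.9 vs reported 62.9 → residual 0.0 km
  STA_05: calculated 189.1 vs reported 159.6 → residual 29.5 km
STA_02, STA_03, STA_04 are mutually consistent (residuals ≈ 0); STA_05 is off by 29.5 km.

STA_05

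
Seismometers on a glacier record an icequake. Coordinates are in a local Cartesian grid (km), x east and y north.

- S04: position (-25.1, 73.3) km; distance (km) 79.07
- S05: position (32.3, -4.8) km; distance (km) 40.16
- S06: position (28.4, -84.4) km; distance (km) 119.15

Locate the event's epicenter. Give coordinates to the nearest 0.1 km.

(43.4, 33.8)

Circle about each station: (x + 25.1)² + (y − 73.3)² = 79.07²; (x − 32.3)² + (y + 4.8)² = 40.16²; (x − 28.4)² + (y + 84.4)² = 119.15².
Subtracting the S04 equation from the S05 and S06 equations removes the quadratic terms:
114.8 x − 156.2 y = -297.33
107.0 x − 315.4 y = -6017.64
Solving the 2×2 system: x ≈ 43.4, y ≈ 33.8 km.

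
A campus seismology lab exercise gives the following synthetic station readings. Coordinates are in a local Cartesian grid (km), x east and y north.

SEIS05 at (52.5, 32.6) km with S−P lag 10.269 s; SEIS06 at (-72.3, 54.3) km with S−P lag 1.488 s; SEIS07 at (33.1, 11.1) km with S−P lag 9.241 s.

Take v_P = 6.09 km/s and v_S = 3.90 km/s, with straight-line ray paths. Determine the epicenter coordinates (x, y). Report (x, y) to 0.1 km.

(-56.3, 56.4)

Distance from S−P lag: d = Δt · v_P v_S / (v_P − v_S) = Δt · (6.09·3.90)/(6.09−3.90) ≈ 10.8452·Δt.
So d_SEIS05 = 111.37, d_SEIS06 = 16.14, d_SEIS07 = 100.22 km.
Circle about each station: (x − 52.5)² + (y − 32.6)² = 111.37²; (x + 72.3)² + (y − 54.3)² = 16.14²; (x − 33.1)² + (y − 11.1)² = 100.22².
Subtracting the SEIS05 equation from the SEIS06 and SEIS07 equations removes the quadratic terms:
-249.6 x + 43.4 y = 16499.55
-38.8 x − 43.0 y = -240.96
Solving the 2×2 system: x ≈ -56.3, y ≈ 56.4 km.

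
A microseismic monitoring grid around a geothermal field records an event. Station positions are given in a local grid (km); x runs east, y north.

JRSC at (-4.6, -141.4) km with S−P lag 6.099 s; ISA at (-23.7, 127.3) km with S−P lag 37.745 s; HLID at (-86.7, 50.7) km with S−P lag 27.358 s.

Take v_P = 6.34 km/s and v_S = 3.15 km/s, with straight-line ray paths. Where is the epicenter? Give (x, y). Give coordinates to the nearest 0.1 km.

Distance from S−P lag: d = Δt · v_P v_S / (v_P − v_S) = Δt · (6.34·3.15)/(6.34−3.15) ≈ 6.2605·Δt.
So d_JRSC = 38.18, d_ISA = 236.30, d_HLID = 171.27 km.
Circle about each station: (x + 4.6)² + (y + 141.4)² = 38.18²; (x + 23.7)² + (y − 127.3)² = 236.30²; (x + 86.7)² + (y − 50.7)² = 171.27².
Subtracting pairs of circle equations eliminates x²+y² and gives linear equations (the radical axes):
-38.2 x + 537.4 y = -57628.12
-164.2 x + 384.2 y = -37803.44
Solving the 2×2 system: x ≈ -24.8, y ≈ -109.0 km.
Check against JRSC (with the unrounded x, y): √((x + 4.6)²+(y + 141.4)²) = 38.19 ≈ 38.18 km. ✓

-24.8 km east, -109.0 km north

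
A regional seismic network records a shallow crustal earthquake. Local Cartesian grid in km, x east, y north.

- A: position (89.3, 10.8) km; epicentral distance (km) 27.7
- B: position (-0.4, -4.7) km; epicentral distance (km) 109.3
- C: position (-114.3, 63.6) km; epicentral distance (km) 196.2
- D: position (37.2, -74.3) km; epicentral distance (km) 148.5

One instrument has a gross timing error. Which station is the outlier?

Solve using three stations at a time. Using B, C, D (subtract circle equations pairwise → linear system) gives (x, y) ≈ (82.0, 67.4).
Distances from that point to each station vs reported:
  A: calculated 57.1 vs reported 27.7 → residual 29.4 km
  B: calculated 109.5 vs reported 109.3 → residual 0.2 km
  C: calculated 196.3 vs reported 196.2 → residual 0.1 km
  D: calculated 148.6 vs reported 148.5 → residual 0.1 km
B, C, D are mutually consistent (residuals ≈ 0); A is off by 29.4 km.

A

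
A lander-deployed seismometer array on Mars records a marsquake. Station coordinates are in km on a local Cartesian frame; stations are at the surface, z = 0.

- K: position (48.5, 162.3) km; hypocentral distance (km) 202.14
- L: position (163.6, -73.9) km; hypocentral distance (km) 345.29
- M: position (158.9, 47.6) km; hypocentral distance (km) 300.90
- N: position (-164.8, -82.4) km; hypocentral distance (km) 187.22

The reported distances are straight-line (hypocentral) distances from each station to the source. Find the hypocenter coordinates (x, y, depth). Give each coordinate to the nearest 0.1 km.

Each station gives a sphere (x−x_i)² + (y−y_i)² + z² = d_i² (stations at z=0).
Subtracting the K sphere from L and M: z² cancels, leaving linear equations in x and y:
230.2 x − 472.4 y = -74831.97
220.8 x − 229.4 y = -50858.80
Solving: x ≈ -133.194, y ≈ 93.503 km (keep extra digits for the depth step; rounded: -133.2, 93.5).
Then from the K sphere: z² = 202.14² − (x − 48.5)² − (y − 162.3)² with x = -133.194, y = 93.503, so z ≈ 55.811 ≈ 55.8 km.

(-133.2, 93.5, 55.8)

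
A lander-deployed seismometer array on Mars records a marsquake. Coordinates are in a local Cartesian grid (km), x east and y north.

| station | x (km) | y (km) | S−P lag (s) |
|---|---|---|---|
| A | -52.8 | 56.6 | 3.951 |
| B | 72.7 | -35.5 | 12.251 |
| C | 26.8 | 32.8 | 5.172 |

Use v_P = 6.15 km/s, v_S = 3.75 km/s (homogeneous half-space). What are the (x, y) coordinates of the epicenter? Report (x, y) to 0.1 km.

(-22.9, 33.2)

Distance from S−P lag: d = Δt · v_P v_S / (v_P − v_S) = Δt · (6.15·3.75)/(6.15−3.75) ≈ 9.6094·Δt.
So d_A = 37.97, d_B = 117.72, d_C = 49.70 km.
Circle about each station: (x + 52.8)² + (y − 56.6)² = 37.97²; (x − 72.7)² + (y + 35.5)² = 117.72²; (x − 26.8)² + (y − 32.8)² = 49.70².
Subtracting the A equation from the B and C equations removes the quadratic terms:
251.0 x − 184.2 y = -11862.14
159.2 x − 47.6 y = -5225.69
Solving the 2×2 system: x ≈ -22.9, y ≈ 33.2 km.
Check against A (with the unrounded x, y): √((x + 52.8)²+(y − 56.6)²) = 37.97 ≈ 37.97 km. ✓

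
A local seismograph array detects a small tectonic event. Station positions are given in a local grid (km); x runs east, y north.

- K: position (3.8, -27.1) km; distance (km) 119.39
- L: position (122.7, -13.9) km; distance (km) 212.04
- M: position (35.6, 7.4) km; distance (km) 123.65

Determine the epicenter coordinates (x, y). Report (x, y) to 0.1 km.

Circle about each station: (x − 3.8)² + (y + 27.1)² = 119.39²; (x − 122.7)² + (y + 13.9)² = 212.04²; (x − 35.6)² + (y − 7.4)² = 123.65².
Subtracting the K equation from the L and M equations removes the quadratic terms:
237.8 x + 26.4 y = -16207.34
63.6 x + 69.0 y = -462.08
Solving the 2×2 system: x ≈ -75.1, y ≈ 62.5 km.

(-75.1, 62.5)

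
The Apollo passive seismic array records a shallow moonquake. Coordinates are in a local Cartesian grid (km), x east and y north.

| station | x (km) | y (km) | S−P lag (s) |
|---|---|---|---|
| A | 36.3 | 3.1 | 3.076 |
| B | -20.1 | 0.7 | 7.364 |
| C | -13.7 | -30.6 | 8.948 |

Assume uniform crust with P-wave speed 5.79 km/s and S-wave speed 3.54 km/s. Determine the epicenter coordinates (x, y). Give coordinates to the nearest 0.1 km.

Distance from S−P lag: d = Δt · v_P v_S / (v_P − v_S) = Δt · (5.79·3.54)/(5.79−3.54) ≈ 9.1096·Δt.
So d_A = 28.02, d_B = 67.08, d_C = 81.51 km.
Circle about each station: (x − 36.3)² + (y − 3.1)² = 28.02²; (x + 20.1)² + (y − 0.7)² = 67.08²; (x + 13.7)² + (y + 30.6)² = 81.51².
Subtracting the A equation from the B and C equations removes the quadratic terms:
-112.8 x − 4.8 y = -4637.41
-100.0 x − 67.4 y = -6062.01
Solving the 2×2 system: x ≈ 39.8, y ≈ 30.9 km.
Check against A (with the unrounded x, y): √((x − 36.3)²+(y − 3.1)²) = 28.01 ≈ 28.02 km. ✓

39.8 km east, 30.9 km north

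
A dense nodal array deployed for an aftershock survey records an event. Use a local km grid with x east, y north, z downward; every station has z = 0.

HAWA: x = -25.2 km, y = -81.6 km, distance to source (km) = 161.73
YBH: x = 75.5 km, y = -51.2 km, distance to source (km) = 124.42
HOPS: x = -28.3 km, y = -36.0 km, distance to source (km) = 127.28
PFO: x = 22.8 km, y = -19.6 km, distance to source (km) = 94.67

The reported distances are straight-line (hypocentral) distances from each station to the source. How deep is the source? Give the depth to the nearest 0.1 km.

depth ≈ 55.2 km

Each station gives a sphere (x−x_i)² + (y−y_i)² + z² = d_i² (stations at z=0).
Subtracting the HAWA sphere from YBH and HOPS: z² cancels, leaving linear equations in x and y:
201.4 x + 60.8 y = 11704.35
-6.2 x + 91.2 y = 4759.68
Solving: x ≈ 41.508, y ≈ 55.011 km (keep extra digits for the depth step; rounded: 41.5, 55.0).
Then from the HAWA sphere: z² = 161.73² − (x + 25.2)² − (y + 81.6)² with x = 41.508, y = 55.011, so z ≈ 55.173 ≈ 55.2 km.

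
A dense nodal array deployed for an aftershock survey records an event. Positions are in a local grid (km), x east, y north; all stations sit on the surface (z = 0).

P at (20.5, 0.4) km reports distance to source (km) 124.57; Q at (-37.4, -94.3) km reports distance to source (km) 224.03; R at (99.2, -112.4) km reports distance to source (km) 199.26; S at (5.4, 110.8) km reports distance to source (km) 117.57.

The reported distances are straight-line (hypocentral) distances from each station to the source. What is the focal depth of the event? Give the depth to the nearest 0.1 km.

69.6 km

Each station gives a sphere (x−x_i)² + (y−y_i)² + z² = d_i² (stations at z=0).
Subtracting the P sphere from Q and R: z² cancels, leaving linear equations in x and y:
-115.8 x − 189.4 y = -24800.92
157.4 x − 225.6 y = -2132.87
Solving: x ≈ 92.805, y ≈ 74.204 km (keep extra digits for the depth step; rounded: 92.8, 74.2).
Then from the P sphere: z² = 124.57² − (x − 20.5)² − (y − 0.4)² with x = 92.805, y = 74.204, so z ≈ 69.589 ≈ 69.6 km.
Check against S (with the unrounded solution): distance 117.57 ≈ 117.57 km. ✓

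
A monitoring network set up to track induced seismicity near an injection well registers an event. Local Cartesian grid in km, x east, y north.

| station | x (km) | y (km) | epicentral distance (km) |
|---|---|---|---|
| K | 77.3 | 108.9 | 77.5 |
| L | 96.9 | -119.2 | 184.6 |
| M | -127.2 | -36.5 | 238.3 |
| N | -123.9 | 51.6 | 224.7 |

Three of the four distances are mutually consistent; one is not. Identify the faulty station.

Solve using three stations at a time. Using K, M, N (subtract circle equations pairwise → linear system) gives (x, y) ≈ (100.2, 34.8).
Distances from that point to each station vs reported:
  K: calculated 77.5 vs reported 77.5 → residual 0.0 km
  L: calculated 154.1 vs reported 184.6 → residual 30.5 km
  M: calculated 238.3 vs reported 238.3 → residual 0.0 km
  N: calculated 224.7 vs reported 224.7 → residual 0.0 km
K, M, N are mutually consistent (residuals ≈ 0); L is off by 30.5 km.

L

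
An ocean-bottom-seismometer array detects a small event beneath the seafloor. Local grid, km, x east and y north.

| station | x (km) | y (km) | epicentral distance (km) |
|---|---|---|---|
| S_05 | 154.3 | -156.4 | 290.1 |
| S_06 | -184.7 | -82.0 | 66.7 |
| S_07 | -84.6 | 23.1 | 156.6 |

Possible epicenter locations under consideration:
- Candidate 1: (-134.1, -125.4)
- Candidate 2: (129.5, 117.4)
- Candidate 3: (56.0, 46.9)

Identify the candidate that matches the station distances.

Candidate 1

For each candidate, compare |candidate − station| to the reported distance:
Candidate 1: residuals S_05 0.0, S_06 0.0, S_07 0.1 → max 0.1 km
Candidate 2: residuals S_05 15.2, S_06 305.4, S_07 77.3 → max 305.4 km
Candidate 3: residuals S_05 64.3, S_06 206.3, S_07 14.0 → max 206.3 km
Only Candidate 1 has all residuals ≈ 0.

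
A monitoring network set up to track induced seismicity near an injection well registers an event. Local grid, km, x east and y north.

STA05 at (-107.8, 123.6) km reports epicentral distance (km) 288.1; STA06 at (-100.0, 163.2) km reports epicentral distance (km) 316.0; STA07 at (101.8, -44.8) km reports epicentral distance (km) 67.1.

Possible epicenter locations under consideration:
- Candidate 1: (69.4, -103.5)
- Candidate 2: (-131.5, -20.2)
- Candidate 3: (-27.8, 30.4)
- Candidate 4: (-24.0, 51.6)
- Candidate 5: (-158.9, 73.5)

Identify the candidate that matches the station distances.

Candidate 1

For each candidate, compare |candidate − station| to the reported distance:
Candidate 1: residuals STA05 0.0, STA06 0.0, STA07 0.1 → max 0.1 km
Candidate 2: residuals STA05 142.4, STA06 129.9, STA07 167.5 → max 167.5 km
Candidate 3: residuals STA05 165.3, STA06 164.8, STA07 82.7 → max 165.3 km
Candidate 4: residuals STA05 177.6, STA06 181.0, STA07 91.4 → max 181.0 km
Candidate 5: residuals STA05 216.5, STA06 208.7, STA07 219.2 → max 219.2 km
Only Candidate 1 has all residuals ≈ 0.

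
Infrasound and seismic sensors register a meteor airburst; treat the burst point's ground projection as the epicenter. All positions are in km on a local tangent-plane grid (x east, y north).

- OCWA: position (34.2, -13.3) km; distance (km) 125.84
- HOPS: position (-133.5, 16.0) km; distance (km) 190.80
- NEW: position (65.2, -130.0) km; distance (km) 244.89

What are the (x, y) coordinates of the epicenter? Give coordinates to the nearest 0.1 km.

x ≈ 31.1 km, y ≈ 112.5 km

Circle about each station: (x − 34.2)² + (y + 13.3)² = 125.84²; (x + 133.5)² + (y − 16.0)² = 190.80²; (x − 65.2)² + (y + 130.0)² = 244.89².
Subtracting the OCWA equation from the HOPS and NEW equations removes the quadratic terms:
-335.4 x + 58.6 y = -3837.21
62.0 x − 233.4 y = -24330.90
Solving the 2×2 system: x ≈ 31.1, y ≈ 112.5 km.
Check against OCWA (with the unrounded x, y): √((x − 34.2)²+(y + 13.3)²) = 125.84 ≈ 125.84 km. ✓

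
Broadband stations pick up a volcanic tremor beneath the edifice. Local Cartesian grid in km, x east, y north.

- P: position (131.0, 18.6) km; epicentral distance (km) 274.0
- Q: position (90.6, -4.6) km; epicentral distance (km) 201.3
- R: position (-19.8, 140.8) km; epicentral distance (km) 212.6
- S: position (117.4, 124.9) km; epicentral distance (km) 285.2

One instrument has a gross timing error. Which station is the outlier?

P

Solve using three stations at a time. Using Q, R, S (subtract circle equations pairwise → linear system) gives (x, y) ≈ (-104.6, -54.3).
Distances from that point to each station vs reported:
  P: calculated 246.6 vs reported 274.0 → residual 27.4 km
  Q: calculated 201.4 vs reported 201.3 → residual 0.1 km
  R: calculated 212.7 vs reported 212.6 → residual 0.1 km
  S: calculated 285.3 vs reported 285.2 → residual 0.1 km
Q, R, S are mutually consistent (residuals ≈ 0); P is off by 27.4 km.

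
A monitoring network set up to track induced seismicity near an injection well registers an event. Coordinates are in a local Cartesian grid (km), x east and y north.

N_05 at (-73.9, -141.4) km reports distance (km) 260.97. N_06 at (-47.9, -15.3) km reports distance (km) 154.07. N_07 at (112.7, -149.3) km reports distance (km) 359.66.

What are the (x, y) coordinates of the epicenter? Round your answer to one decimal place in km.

x ≈ -133.8 km, y ≈ 112.6 km

Circle about each station: (x + 73.9)² + (y + 141.4)² = 260.97²; (x + 47.9)² + (y + 15.3)² = 154.07²; (x − 112.7)² + (y + 149.3)² = 359.66².
Subtracting pairs of circle equations eliminates x²+y² and gives linear equations (the radical axes):
52.0 x + 252.2 y = 21441.11
373.2 x − 15.8 y = -51713.36
Solving the 2×2 system: x ≈ -133.8, y ≈ 112.6 km.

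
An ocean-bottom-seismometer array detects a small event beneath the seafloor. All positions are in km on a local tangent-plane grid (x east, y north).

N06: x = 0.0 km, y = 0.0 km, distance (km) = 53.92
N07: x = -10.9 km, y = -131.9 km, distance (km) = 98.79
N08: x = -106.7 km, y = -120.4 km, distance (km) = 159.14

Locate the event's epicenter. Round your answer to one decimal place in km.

32.4 km east, -43.1 km north

Circle about each station: x² + y² = 53.92²; (x + 10.9)² + (y + 131.9)² = 98.79²; (x + 106.7)² + (y + 120.4)² = 159.14².
Subtracting the N06 equation from the N07 and N08 equations removes the quadratic terms:
-21.8 x − 263.8 y = 10664.32
-213.4 x − 240.8 y = 3462.88
Solving the 2×2 system: x ≈ 32.4, y ≈ -43.1 km.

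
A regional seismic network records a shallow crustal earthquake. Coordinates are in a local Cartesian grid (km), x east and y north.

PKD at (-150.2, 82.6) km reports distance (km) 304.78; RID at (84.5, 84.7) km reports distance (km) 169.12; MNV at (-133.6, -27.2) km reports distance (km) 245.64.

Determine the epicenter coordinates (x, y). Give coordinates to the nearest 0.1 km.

Circle about each station: (x + 150.2)² + (y − 82.6)² = 304.78²; (x − 84.5)² + (y − 84.7)² = 169.12²; (x + 133.6)² + (y + 27.2)² = 245.64².
Subtracting the PKD equation from the RID and MNV equations removes the quadratic terms:
469.4 x + 4.2 y = 49220.81
33.2 x − 219.6 y = 21757.84
Solving the 2×2 system: x ≈ 105.6, y ≈ -83.1 km.
Check against PKD (with the unrounded x, y): √((x + 150.2)²+(y − 82.6)²) = 304.79 ≈ 304.78 km. ✓

105.6 km east, -83.1 km north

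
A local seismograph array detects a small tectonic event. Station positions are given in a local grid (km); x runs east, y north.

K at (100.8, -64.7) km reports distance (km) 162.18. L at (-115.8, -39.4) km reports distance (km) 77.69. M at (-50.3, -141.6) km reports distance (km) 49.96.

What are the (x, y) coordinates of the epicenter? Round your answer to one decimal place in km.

x ≈ -59.0 km, y ≈ -92.4 km

Circle about each station: (x − 100.8)² + (y + 64.7)² = 162.18²; (x + 115.8)² + (y + 39.4)² = 77.69²; (x + 50.3)² + (y + 141.6)² = 49.96².
Subtracting the K equation from the L and M equations removes the quadratic terms:
-433.2 x + 50.6 y = 20881.89
-302.2 x − 153.8 y = 32040.27
Solving the 2×2 system: x ≈ -59.0, y ≈ -92.4 km.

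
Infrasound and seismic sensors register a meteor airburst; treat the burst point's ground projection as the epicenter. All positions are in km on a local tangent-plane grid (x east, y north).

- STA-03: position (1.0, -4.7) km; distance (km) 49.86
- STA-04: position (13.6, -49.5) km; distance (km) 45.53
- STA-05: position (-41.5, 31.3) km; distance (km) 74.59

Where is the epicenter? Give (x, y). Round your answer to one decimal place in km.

Circle about each station: (x − 1.0)² + (y + 4.7)² = 49.86²; (x − 13.6)² + (y + 49.5)² = 45.53²; (x + 41.5)² + (y − 31.3)² = 74.59².
Subtracting pairs of circle equations eliminates x²+y² and gives linear equations (the radical axes):
25.2 x − 89.6 y = 3025.16
-85.0 x + 72.0 y = -398.80
Solving the 2×2 system: x ≈ -31.4, y ≈ -42.6 km.

-31.4 km east, -42.6 km north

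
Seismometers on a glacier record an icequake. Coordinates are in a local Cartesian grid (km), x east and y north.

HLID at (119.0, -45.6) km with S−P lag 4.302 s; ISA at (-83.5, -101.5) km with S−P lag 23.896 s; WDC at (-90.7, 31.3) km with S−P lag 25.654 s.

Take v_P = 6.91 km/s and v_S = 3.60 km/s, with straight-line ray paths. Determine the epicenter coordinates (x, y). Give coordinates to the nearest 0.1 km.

Distance from S−P lag: d = Δt · v_P v_S / (v_P − v_S) = Δt · (6.91·3.60)/(6.91−3.60) ≈ 7.5154·Δt.
So d_HLID = 32.33, d_ISA = 179.59, d_WDC = 192.80 km.
Circle about each station: (x − 119.0)² + (y + 45.6)² = 32.33²; (x + 83.5)² + (y + 101.5)² = 179.59²; (x + 90.7)² + (y − 31.3)² = 192.80².
Subtracting pairs of circle equations eliminates x²+y² and gives linear equations (the radical axes):
-405.0 x − 111.8 y = -30173.20
-419.4 x + 153.8 y = -43160.79
Solving the 2×2 system: x ≈ 86.7, y ≈ -44.2 km.
Check against HLID (with the unrounded x, y): √((x − 119.0)²+(y + 45.6)²) = 32.33 ≈ 32.33 km. ✓

(86.7, -44.2)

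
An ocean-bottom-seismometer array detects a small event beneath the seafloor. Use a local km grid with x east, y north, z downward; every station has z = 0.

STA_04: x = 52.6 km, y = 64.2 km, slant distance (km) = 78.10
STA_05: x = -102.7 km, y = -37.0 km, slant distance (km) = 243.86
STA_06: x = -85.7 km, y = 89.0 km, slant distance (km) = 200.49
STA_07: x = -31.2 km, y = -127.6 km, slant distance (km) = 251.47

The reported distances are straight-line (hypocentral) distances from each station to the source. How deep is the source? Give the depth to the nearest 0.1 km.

z ≈ 55.4 km

Each station gives a sphere (x−x_i)² + (y−y_i)² + z² = d_i² (stations at z=0).
Subtracting the STA_04 sphere from STA_05 and STA_06: z² cancels, leaving linear equations in x and y:
-310.6 x − 202.4 y = -48340.20
-276.6 x + 49.6 y = -25719.54
Solving: x ≈ 106.504, y ≈ 75.395 km (keep extra digits for the depth step; rounded: 106.5, 75.4).
Then from the STA_04 sphere: z² = 78.10² − (x − 52.6)² − (y − 64.2)² with x = 106.504, y = 75.395, so z ≈ 55.395 ≈ 55.4 km.
Check against STA_07 (with the unrounded solution): distance 251.47 ≈ 251.47 km. ✓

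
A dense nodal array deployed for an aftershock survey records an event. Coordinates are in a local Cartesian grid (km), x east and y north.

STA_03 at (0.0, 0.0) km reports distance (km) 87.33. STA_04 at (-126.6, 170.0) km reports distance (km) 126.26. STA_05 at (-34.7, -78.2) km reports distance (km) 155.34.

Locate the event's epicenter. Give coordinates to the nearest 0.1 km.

Circle about each station: x² + y² = 87.33²; (x + 126.6)² + (y − 170.0)² = 126.26²; (x + 34.7)² + (y + 78.2)² = 155.34².
Subtracting the STA_03 equation from the STA_04 and STA_05 equations removes the quadratic terms:
-253.2 x + 340.0 y = 36612.50
-69.4 x − 156.4 y = -9184.66
Solving the 2×2 system: x ≈ -41.2, y ≈ 77.0 km.

x ≈ -41.2 km, y ≈ 77.0 km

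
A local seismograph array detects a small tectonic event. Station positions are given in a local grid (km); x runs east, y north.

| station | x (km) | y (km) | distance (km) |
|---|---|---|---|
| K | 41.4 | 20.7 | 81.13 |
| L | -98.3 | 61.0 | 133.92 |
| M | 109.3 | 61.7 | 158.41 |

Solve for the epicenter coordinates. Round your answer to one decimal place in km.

Circle about each station: (x − 41.4)² + (y − 20.7)² = 81.13²; (x + 98.3)² + (y − 61.0)² = 133.92²; (x − 109.3)² + (y − 61.7)² = 158.41².
Subtracting the K equation from the L and M equations removes the quadratic terms:
-279.4 x + 80.6 y = -111.05
135.8 x + 82.0 y = -4900.72
Solving the 2×2 system: x ≈ -11.4, y ≈ -40.9 km.
Check against K (with the unrounded x, y): √((x − 41.4)²+(y − 20.7)²) = 81.12 ≈ 81.13 km. ✓

x ≈ -11.4 km, y ≈ -40.9 km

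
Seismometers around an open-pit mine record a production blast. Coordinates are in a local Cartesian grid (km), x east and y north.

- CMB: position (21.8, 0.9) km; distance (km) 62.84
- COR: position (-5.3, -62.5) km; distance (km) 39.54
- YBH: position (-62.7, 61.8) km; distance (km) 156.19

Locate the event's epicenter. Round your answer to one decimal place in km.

Circle about each station: (x − 21.8)² + (y − 0.9)² = 62.84²; (x + 5.3)² + (y + 62.5)² = 39.54²; (x + 62.7)² + (y − 61.8)² = 156.19².
Subtracting pairs of circle equations eliminates x²+y² and gives linear equations (the radical axes):
-54.2 x − 126.8 y = 5843.74
-169.0 x + 121.8 y = -13171.97
Solving the 2×2 system: x ≈ 34.2, y ≈ -60.7 km.
Check against CMB (with the unrounded x, y): √((x − 21.8)²+(y − 0.9)²) = 62.84 ≈ 62.84 km. ✓

34.2 km east, -60.7 km north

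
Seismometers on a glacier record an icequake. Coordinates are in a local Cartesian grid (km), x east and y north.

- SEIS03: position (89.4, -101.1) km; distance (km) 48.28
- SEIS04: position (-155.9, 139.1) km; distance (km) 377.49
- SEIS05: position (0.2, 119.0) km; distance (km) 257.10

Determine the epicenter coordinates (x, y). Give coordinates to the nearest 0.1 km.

Circle about each station: (x − 89.4)² + (y + 101.1)² = 48.28²; (x + 155.9)² + (y − 139.1)² = 377.49²; (x − 0.2)² + (y − 119.0)² = 257.10².
Subtracting the SEIS03 equation from the SEIS04 and SEIS05 equations removes the quadratic terms:
-490.6 x + 480.4 y = -114727.69
-178.4 x + 440.2 y = -67821.98
Solving the 2×2 system: x ≈ 137.6, y ≈ -98.3 km.

137.6 km east, -98.3 km north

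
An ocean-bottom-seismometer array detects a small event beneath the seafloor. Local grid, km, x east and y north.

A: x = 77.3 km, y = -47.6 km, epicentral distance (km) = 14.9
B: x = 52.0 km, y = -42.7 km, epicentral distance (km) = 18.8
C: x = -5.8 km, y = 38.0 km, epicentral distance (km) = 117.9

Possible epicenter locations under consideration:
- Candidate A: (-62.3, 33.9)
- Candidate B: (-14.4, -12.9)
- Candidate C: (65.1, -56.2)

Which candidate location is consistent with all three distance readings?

For each candidate, compare |candidate − station| to the reported distance:
Candidate A: residuals A 146.7, B 118.8, C 61.3 → max 146.7 km
Candidate B: residuals A 83.1, B 54.0, C 66.3 → max 83.1 km
Candidate C: residuals A 0.0, B 0.0, C 0.0 → max 0.0 km
Only Candidate C has all residuals ≈ 0.

Candidate C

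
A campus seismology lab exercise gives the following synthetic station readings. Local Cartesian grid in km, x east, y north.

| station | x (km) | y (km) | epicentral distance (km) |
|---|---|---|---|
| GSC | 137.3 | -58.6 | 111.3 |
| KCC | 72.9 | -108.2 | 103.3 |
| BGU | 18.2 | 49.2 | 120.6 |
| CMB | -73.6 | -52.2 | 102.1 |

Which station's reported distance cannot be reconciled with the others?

Solve using three stations at a time. Using GSC, BGU, CMB (subtract circle equations pairwise → linear system) gives (x, y) ≈ (26.7, -71.1).
Distances from that point to each station vs reported:
  GSC: calculated 111.3 vs reported 111.3 → residual 0.0 km
  KCC: calculated 59.2 vs reported 103.3 → residual 44.1 km
  BGU: calculated 120.6 vs reported 120.6 → residual 0.0 km
  CMB: calculated 102.1 vs reported 102.1 → residual 0.0 km
GSC, BGU, CMB are mutually consistent (residuals ≈ 0); KCC is off by 44.1 km.

KCC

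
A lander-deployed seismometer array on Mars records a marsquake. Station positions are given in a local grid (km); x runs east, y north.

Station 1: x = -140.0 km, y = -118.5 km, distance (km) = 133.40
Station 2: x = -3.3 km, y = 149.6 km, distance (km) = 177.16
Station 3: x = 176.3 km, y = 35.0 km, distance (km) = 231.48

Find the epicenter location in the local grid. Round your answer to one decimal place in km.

Circle about each station: (x + 140.0)² + (y + 118.5)² = 133.40²; (x + 3.3)² + (y − 149.6)² = 177.16²; (x − 176.3)² + (y − 35.0)² = 231.48².
Subtracting pairs of circle equations eliminates x²+y² and gives linear equations (the radical axes):
273.4 x + 536.2 y = -24841.31
632.6 x + 307.0 y = -37122.99
Solving the 2×2 system: x ≈ -48.1, y ≈ -21.8 km.
Check against Station 1 (with the unrounded x, y): √((x + 140.0)²+(y + 118.5)²) = 133.40 ≈ 133.40 km. ✓

-48.1 km east, -21.8 km north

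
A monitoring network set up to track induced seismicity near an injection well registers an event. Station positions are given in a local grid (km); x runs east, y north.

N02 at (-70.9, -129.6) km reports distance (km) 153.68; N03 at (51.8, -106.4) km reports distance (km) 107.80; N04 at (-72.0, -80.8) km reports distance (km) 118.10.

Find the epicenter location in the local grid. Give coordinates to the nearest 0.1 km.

Circle about each station: (x + 70.9)² + (y + 129.6)² = 153.68²; (x − 51.8)² + (y + 106.4)² = 107.80²; (x + 72.0)² + (y + 80.8)² = 118.10².
Subtracting the N02 equation from the N03 and N04 equations removes the quadratic terms:
245.4 x + 46.4 y = 4177.93
-2.2 x + 97.6 y = -440.40
Solving the 2×2 system: x ≈ 17.8, y ≈ -4.1 km.

17.8 km east, -4.1 km north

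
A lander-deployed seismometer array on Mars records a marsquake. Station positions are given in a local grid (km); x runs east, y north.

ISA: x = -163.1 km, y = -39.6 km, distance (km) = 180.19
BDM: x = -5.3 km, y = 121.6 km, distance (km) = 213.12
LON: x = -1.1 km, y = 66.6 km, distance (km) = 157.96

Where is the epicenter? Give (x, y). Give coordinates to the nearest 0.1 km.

Circle about each station: (x + 163.1)² + (y + 39.6)² = 180.19²; (x + 5.3)² + (y − 121.6)² = 213.12²; (x + 1.1)² + (y − 66.6)² = 157.96².
Subtracting the ISA equation from the BDM and LON equations removes the quadratic terms:
315.6 x + 322.4 y = -26306.82
324.0 x + 212.4 y = -16215.93
Solving the 2×2 system: x ≈ 9.6, y ≈ -91.0 km.
Check against ISA (with the unrounded x, y): √((x + 163.1)²+(y + 39.6)²) = 180.19 ≈ 180.19 km. ✓

9.6 km east, -91.0 km north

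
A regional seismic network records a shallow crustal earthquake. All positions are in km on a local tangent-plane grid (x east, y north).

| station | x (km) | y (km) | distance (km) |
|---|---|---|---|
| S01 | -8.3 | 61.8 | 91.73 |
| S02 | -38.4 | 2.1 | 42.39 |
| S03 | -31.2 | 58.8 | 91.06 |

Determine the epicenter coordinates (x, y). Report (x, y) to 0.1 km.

(-10.6, -29.9)

Circle about each station: (x + 8.3)² + (y − 61.8)² = 91.73²; (x + 38.4)² + (y − 2.1)² = 42.39²; (x + 31.2)² + (y − 58.8)² = 91.06².
Subtracting pairs of circle equations eliminates x²+y² and gives linear equations (the radical axes):
-60.2 x − 119.4 y = 4208.32
-45.8 x − 6.0 y = 665.22
Solving the 2×2 system: x ≈ -10.6, y ≈ -29.9 km.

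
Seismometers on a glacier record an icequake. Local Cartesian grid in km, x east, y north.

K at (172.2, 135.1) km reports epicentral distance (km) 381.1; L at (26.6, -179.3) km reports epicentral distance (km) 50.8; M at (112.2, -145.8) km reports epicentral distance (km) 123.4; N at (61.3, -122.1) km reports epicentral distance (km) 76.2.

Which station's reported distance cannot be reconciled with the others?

K

Solve using three stations at a time. Using L, M, N (subtract circle equations pairwise → linear system) gives (x, y) ≈ (-11.2, -145.5).
Distances from that point to each station vs reported:
  K: calculated 335.2 vs reported 381.1 → residual 45.9 km
  L: calculated 50.7 vs reported 50.8 → residual 0.1 km
  M: calculated 123.4 vs reported 123.4 → residual 0.0 km
  N: calculated 76.1 vs reported 76.2 → residual 0.1 km
L, M, N are mutually consistent (residuals ≈ 0); K is off by 45.9 km.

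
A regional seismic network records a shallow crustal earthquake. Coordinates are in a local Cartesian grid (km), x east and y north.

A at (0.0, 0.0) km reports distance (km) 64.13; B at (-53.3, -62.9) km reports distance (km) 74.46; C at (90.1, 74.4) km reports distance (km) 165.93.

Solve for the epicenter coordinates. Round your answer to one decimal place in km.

-63.2 km east, 10.9 km north

Circle about each station: x² + y² = 64.13²; (x + 53.3)² + (y + 62.9)² = 74.46²; (x − 90.1)² + (y − 74.4)² = 165.93².
Subtracting the A equation from the B and C equations removes the quadratic terms:
-106.6 x − 125.8 y = 5365.67
180.2 x + 148.8 y = -9766.74
Solving the 2×2 system: x ≈ -63.2, y ≈ 10.9 km.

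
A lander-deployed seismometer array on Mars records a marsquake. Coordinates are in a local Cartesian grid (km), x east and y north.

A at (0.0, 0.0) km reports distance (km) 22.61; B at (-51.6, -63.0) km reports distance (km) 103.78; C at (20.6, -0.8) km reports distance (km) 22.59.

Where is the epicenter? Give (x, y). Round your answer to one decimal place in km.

(11.1, 19.7)

Circle about each station: x² + y² = 22.61²; (x + 51.6)² + (y + 63.0)² = 103.78²; (x − 20.6)² + (y + 0.8)² = 22.59².
Subtracting pairs of circle equations eliminates x²+y² and gives linear equations (the radical axes):
-103.2 x − 126.0 y = -3627.52
41.2 x − 1.6 y = 425.90
Solving the 2×2 system: x ≈ 11.1, y ≈ 19.7 km.
Check against A (with the unrounded x, y): √(x²+y²) = 22.61 ≈ 22.61 km. ✓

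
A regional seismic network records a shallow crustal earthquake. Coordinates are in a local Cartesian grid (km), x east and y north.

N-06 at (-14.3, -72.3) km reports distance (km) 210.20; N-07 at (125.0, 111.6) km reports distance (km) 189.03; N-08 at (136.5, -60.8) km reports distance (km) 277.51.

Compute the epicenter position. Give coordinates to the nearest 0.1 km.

Circle about each station: (x + 14.3)² + (y + 72.3)² = 210.20²; (x − 125.0)² + (y − 111.6)² = 189.03²; (x − 136.5)² + (y + 60.8)² = 277.51².
Subtracting pairs of circle equations eliminates x²+y² and gives linear equations (the radical axes):
278.6 x + 367.8 y = 31099.48
301.6 x + 23.0 y = -15930.65
Solving the 2×2 system: x ≈ -62.9, y ≈ 132.2 km.

(-62.9, 132.2)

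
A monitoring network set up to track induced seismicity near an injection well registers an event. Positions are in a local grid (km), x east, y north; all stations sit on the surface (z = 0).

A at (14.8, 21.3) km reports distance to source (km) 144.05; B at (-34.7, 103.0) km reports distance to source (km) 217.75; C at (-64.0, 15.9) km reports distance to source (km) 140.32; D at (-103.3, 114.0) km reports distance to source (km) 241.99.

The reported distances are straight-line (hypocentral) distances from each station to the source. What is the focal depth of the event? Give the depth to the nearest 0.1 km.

z ≈ 49.5 km

Each station gives a sphere (x−x_i)² + (y−y_i)² + z² = d_i² (stations at z=0).
Subtracting the A sphere from B and C: z² cancels, leaving linear equations in x and y:
-99.0 x + 163.4 y = -15524.30
-157.6 x − 10.8 y = 4736.78
Solving: x ≈ -22.606, y ≈ -108.705 km (keep extra digits for the depth step; rounded: -22.6, -108.7).
Then from the A sphere: z² = 144.05² − (x − 14.8)² − (y − 21.3)² with x = -22.606, y = -108.705, so z ≈ 49.496 ≈ 49.5 km.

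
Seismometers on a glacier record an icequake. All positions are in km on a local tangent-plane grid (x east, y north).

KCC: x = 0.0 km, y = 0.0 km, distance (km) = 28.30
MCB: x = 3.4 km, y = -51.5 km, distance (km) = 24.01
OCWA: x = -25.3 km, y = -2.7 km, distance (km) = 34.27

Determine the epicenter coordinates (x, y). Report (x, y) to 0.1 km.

(-2.4, -28.2)

Circle about each station: x² + y² = 28.30²; (x − 3.4)² + (y + 51.5)² = 24.01²; (x + 25.3)² + (y + 2.7)² = 34.27².
Subtracting the KCC equation from the MCB and OCWA equations removes the quadratic terms:
6.8 x − 103.0 y = 2888.22
-50.6 x − 5.4 y = 273.84
Solving the 2×2 system: x ≈ -2.4, y ≈ -28.2 km.
Check against KCC (with the unrounded x, y): √(x²+y²) = 28.30 ≈ 28.30 km. ✓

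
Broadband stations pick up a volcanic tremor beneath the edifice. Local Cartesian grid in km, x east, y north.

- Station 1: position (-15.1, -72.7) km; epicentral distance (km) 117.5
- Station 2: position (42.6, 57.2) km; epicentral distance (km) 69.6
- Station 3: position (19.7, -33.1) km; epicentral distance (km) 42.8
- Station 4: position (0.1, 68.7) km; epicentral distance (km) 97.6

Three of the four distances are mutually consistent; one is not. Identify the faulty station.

Solve using three stations at a time. Using Station 2, Station 3, Station 4 (subtract circle equations pairwise → linear system) gives (x, y) ≈ (56.4, -11.0).
Distances from that point to each station vs reported:
  Station 1: calculated 94.4 vs reported 117.5 → residual 23.1 km
  Station 2: calculated 69.6 vs reported 69.6 → residual 0.0 km
  Station 3: calculated 42.8 vs reported 42.8 → residual 0.0 km
  Station 4: calculated 97.6 vs reported 97.6 → residual 0.0 km
Station 2, Station 3, Station 4 are mutually consistent (residuals ≈ 0); Station 1 is off by 23.1 km.

Station 1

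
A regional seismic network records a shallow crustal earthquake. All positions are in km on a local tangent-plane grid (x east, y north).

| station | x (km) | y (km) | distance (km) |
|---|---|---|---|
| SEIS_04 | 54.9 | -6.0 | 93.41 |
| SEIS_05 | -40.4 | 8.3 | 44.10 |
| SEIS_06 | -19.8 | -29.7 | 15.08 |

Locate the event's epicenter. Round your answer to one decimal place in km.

-33.8 km east, -35.3 km north

Circle about each station: (x − 54.9)² + (y + 6.0)² = 93.41²; (x + 40.4)² + (y − 8.3)² = 44.10²; (x + 19.8)² + (y + 29.7)² = 15.08².
Subtracting the SEIS_04 equation from the SEIS_05 and SEIS_06 equations removes the quadratic terms:
-190.6 x + 28.6 y = 5431.66
-149.4 x − 47.4 y = 6722.14
Solving the 2×2 system: x ≈ -33.8, y ≈ -35.3 km.
Check against SEIS_04 (with the unrounded x, y): √((x − 54.9)²+(y + 6.0)²) = 93.41 ≈ 93.41 km. ✓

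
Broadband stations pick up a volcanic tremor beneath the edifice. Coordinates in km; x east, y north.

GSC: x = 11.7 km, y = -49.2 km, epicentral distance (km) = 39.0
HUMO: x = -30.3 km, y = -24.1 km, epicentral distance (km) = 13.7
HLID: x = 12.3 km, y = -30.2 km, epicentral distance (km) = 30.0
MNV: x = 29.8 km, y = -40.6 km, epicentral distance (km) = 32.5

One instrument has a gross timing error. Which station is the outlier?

MNV

Solve using three stations at a time. Using GSC, HUMO, HLID (subtract circle equations pairwise → linear system) gives (x, y) ≈ (-16.7, -22.5).
Distances from that point to each station vs reported:
  GSC: calculated 39.0 vs reported 39.0 → residual 0.0 km
  HUMO: calculated 13.7 vs reported 13.7 → residual 0.0 km
  HLID: calculated 30.0 vs reported 30.0 → residual 0.0 km
  MNV: calculated 49.9 vs reported 32.5 → residual 17.4 km
GSC, HUMO, HLID are mutually consistent (residuals ≈ 0); MNV is off by 17.4 km.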